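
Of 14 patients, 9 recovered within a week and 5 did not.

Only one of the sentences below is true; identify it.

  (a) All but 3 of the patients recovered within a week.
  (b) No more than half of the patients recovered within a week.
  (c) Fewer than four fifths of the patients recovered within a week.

|A| = 14, |A ∩ B| = 9, |A ∖ B| = 5.
(a) requires |A ∖ B| = 3: false.
(b) requires |A ∩ B| ≤ |A ∖ B|: false.
(c) requires |A ∩ B| / |A| < 4/5: true.

(c)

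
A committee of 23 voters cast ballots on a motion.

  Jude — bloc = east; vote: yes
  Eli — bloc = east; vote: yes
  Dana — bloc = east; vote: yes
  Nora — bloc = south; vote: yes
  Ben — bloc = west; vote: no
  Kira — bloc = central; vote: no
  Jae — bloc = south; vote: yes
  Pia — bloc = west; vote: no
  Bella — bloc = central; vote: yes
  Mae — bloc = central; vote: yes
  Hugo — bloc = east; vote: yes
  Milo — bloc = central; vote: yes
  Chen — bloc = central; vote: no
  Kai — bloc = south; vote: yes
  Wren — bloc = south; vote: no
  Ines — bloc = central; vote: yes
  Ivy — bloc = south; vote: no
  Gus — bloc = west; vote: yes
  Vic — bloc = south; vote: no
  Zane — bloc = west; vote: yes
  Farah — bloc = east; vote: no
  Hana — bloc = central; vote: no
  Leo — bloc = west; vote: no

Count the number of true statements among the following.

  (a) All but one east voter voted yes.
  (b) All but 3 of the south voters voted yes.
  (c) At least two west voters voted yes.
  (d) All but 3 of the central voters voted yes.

(a) east: |A| = 5, |A ∩ B| = 4; needs |A ∖ B| = 1 — true.
(b) south: |A| = 6, |A ∩ B| = 3; needs |A ∖ B| = 3 — true.
(c) west: |A| = 5, |A ∩ B| = 2; needs |A ∩ B| ≥ 2 — true.
(d) central: |A| = 7, |A ∩ B| = 4; needs |A ∖ B| = 3 — true.

4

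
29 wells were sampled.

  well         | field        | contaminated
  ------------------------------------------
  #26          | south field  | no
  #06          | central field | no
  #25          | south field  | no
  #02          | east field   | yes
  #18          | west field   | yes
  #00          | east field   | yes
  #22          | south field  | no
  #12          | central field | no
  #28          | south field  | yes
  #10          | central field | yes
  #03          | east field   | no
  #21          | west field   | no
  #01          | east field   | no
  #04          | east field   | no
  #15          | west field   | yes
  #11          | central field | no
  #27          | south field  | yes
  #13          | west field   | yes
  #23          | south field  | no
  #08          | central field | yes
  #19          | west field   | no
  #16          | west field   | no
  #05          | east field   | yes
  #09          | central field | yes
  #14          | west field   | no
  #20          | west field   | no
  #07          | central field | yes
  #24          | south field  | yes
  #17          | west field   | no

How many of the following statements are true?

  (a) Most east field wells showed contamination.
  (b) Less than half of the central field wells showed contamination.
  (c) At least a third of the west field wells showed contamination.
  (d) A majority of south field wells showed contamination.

1

(a) east field: |A| = 6, |A ∩ B| = 3; needs |A ∩ B| > |A ∖ B| — false.
(b) central field: |A| = 7, |A ∩ B| = 4; needs |A ∩ B| < |A ∖ B| — false.
(c) west field: |A| = 9, |A ∩ B| = 3; needs |A ∩ B| / |A| ≥ 1/3 — true.
(d) south field: |A| = 7, |A ∩ B| = 3; needs |A ∩ B| > |A ∖ B| — false.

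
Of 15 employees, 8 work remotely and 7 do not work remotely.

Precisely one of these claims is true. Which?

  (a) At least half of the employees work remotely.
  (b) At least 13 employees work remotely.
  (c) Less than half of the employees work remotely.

|A| = 15, |A ∩ B| = 8, |A ∖ B| = 7.
(a) requires |A ∩ B| ≥ |A ∖ B|: true.
(b) requires |A ∩ B| ≥ 13: false.
(c) requires |A ∩ B| < |A ∖ B|: false.

(a)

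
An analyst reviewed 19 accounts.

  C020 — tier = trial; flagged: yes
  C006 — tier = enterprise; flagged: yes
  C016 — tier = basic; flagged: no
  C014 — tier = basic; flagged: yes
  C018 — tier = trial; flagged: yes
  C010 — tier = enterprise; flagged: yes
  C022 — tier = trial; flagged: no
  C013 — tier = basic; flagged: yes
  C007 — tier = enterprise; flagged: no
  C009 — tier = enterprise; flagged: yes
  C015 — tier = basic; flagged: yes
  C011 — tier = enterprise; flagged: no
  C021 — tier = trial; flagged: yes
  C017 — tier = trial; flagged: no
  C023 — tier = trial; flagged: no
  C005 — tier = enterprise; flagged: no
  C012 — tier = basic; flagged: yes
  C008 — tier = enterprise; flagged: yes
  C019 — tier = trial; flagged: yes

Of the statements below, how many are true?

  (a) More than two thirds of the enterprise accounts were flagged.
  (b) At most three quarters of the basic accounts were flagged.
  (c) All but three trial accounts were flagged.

1

(a) enterprise: |A| = 7, |A ∩ B| = 4; needs |A ∩ B| / |A| > 2/3 — false.
(b) basic: |A| = 5, |A ∩ B| = 4; needs |A ∩ B| / |A| ≤ 3/4 — false.
(c) trial: |A| = 7, |A ∩ B| = 4; needs |A ∖ B| = 3 — true.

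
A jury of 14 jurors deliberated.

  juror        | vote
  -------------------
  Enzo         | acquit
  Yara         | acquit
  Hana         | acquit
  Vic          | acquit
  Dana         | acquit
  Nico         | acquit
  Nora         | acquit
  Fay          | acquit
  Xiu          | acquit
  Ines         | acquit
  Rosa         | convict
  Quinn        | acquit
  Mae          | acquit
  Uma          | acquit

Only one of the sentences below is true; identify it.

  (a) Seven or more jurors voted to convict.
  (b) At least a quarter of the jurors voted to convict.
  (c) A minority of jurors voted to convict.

(c)

|A| = 14, |A ∩ B| = 1, |A ∖ B| = 13.
(a) requires |A ∩ B| ≥ 7: false.
(b) requires |A ∩ B| / |A| ≥ 1/4: false.
(c) requires |A ∩ B| < |A ∖ B|: true.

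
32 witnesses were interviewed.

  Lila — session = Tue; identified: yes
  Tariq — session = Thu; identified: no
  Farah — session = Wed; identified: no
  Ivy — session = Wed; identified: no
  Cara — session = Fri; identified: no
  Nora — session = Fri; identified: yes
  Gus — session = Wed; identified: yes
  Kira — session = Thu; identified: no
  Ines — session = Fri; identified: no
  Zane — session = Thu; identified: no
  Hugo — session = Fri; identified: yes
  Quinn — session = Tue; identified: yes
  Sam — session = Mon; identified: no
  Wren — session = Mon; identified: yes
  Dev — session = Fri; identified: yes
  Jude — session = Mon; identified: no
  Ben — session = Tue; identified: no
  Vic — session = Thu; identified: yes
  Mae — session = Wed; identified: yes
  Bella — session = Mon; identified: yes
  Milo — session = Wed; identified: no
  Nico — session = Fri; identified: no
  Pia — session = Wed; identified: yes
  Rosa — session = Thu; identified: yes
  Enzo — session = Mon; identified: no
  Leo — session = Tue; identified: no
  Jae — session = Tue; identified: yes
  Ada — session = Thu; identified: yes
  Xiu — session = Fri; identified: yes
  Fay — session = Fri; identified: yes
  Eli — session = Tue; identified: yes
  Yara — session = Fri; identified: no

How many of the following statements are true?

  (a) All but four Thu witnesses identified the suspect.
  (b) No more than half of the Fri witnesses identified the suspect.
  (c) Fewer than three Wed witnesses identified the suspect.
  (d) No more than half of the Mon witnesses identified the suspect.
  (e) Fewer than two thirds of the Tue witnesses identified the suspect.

1

(a) Thu: |A| = 6, |A ∩ B| = 3; needs |A ∖ B| = 4 — false.
(b) Fri: |A| = 9, |A ∩ B| = 5; needs |A ∩ B| ≤ |A ∖ B| — false.
(c) Wed: |A| = 6, |A ∩ B| = 3; needs |A ∩ B| < 3 — false.
(d) Mon: |A| = 5, |A ∩ B| = 2; needs |A ∩ B| ≤ |A ∖ B| — true.
(e) Tue: |A| = 6, |A ∩ B| = 4; needs |A ∩ B| / |A| < 2/3 — false.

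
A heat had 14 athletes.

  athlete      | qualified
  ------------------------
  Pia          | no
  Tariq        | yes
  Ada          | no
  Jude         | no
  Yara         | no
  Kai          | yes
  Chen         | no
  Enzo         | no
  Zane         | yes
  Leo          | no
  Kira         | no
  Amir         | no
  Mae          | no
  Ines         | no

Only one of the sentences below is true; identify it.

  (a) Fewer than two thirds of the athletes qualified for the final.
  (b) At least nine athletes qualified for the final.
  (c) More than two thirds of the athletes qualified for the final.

|A| = 14, |A ∩ B| = 3, |A ∖ B| = 11.
(a) requires |A ∩ B| / |A| < 2/3: true.
(b) requires |A ∩ B| ≥ 9: false.
(c) requires |A ∩ B| / |A| > 2/3: false.

(a)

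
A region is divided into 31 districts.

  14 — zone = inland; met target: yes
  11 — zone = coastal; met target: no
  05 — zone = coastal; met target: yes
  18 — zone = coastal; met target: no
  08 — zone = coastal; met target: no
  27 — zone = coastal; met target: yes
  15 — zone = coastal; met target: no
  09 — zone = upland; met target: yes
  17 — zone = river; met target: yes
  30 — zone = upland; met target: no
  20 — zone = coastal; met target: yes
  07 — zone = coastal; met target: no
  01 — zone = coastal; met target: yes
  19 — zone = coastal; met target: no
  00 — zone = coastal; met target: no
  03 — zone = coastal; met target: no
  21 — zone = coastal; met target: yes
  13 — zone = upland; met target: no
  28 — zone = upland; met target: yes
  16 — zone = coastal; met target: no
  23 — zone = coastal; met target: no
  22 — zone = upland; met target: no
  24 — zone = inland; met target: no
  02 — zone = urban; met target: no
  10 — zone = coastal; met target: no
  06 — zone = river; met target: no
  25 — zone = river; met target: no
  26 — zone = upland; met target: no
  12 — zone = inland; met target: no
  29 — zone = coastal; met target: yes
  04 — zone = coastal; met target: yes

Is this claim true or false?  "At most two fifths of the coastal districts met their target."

Truth condition: |A ∩ B| / |A| ≤ 2/5.
|A| = 18, |A ∩ B| = 7, |A ∖ B| = 11.
|A ∩ B|/|A| = 7/18, so the statement is true.

True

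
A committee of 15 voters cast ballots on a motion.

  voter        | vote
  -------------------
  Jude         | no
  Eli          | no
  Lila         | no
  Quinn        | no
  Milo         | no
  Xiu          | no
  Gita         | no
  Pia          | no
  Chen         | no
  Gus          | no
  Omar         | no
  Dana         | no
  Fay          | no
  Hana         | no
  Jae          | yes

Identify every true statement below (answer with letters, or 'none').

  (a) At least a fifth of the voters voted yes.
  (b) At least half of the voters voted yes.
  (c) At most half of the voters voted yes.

(c)

|A| = 15, |A ∩ B| = 1, |A ∖ B| = 14.
(a) |A ∩ B| / |A| ≥ 1/5: fails.
(b) |A ∩ B| ≥ |A ∖ B|: fails.
(c) |A ∩ B| ≤ |A ∖ B|: holds.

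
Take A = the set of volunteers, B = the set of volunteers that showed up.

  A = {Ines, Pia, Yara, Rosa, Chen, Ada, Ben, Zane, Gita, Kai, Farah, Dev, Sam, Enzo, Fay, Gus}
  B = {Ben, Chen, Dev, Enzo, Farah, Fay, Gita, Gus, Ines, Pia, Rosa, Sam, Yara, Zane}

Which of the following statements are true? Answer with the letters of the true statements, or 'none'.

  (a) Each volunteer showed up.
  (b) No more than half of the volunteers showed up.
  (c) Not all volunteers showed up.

|A| = 16, |A ∩ B| = 14, |A ∖ B| = 2.
(a) A ⊆ B, i.e. every element of A is in B (|A ∖ B| = 0): fails.
(b) |A ∩ B| ≤ |A ∖ B|: fails.
(c) A ⊄ B (|A ∖ B| ≥ 1): holds.

(c)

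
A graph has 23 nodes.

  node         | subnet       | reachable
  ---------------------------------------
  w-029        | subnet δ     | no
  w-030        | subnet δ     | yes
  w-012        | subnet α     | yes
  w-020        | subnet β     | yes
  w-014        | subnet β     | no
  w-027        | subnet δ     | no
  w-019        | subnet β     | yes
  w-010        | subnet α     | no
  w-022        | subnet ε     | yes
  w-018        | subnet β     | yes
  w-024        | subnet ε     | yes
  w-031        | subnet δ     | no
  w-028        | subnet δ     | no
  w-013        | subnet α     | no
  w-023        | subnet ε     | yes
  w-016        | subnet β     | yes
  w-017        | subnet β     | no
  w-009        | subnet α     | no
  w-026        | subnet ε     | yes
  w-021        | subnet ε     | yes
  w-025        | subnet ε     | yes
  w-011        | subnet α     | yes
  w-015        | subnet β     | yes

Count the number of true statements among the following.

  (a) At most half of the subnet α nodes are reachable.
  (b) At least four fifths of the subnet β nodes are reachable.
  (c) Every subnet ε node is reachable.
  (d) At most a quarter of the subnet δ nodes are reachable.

3

(a) subnet α: |A| = 5, |A ∩ B| = 2; needs |A ∩ B| ≤ |A ∖ B| — true.
(b) subnet β: |A| = 7, |A ∩ B| = 5; needs |A ∩ B| / |A| ≥ 4/5 — false.
(c) subnet ε: |A| = 6, |A ∩ B| = 6; needs A ⊆ B, i.e. every element of A is in B (|A ∖ B| = 0) — true.
(d) subnet δ: |A| = 5, |A ∩ B| = 1; needs |A ∩ B| / |A| ≤ 1/4 — true.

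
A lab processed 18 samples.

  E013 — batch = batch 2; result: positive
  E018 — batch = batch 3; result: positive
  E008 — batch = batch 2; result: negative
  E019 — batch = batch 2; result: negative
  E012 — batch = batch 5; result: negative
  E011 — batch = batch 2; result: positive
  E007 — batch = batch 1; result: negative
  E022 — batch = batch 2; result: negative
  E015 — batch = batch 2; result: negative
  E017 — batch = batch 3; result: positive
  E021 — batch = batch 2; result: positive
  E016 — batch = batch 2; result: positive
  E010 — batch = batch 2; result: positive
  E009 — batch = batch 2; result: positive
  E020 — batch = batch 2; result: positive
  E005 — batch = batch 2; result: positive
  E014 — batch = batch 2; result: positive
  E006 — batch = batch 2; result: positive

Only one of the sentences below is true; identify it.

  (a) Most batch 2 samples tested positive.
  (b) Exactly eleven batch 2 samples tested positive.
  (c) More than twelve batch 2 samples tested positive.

(a)

|A| = 14, |A ∩ B| = 10, |A ∖ B| = 4.
(a) requires |A ∩ B| > |A ∖ B|: true.
(b) requires |A ∩ B| = 11: false.
(c) requires |A ∩ B| > 12: false.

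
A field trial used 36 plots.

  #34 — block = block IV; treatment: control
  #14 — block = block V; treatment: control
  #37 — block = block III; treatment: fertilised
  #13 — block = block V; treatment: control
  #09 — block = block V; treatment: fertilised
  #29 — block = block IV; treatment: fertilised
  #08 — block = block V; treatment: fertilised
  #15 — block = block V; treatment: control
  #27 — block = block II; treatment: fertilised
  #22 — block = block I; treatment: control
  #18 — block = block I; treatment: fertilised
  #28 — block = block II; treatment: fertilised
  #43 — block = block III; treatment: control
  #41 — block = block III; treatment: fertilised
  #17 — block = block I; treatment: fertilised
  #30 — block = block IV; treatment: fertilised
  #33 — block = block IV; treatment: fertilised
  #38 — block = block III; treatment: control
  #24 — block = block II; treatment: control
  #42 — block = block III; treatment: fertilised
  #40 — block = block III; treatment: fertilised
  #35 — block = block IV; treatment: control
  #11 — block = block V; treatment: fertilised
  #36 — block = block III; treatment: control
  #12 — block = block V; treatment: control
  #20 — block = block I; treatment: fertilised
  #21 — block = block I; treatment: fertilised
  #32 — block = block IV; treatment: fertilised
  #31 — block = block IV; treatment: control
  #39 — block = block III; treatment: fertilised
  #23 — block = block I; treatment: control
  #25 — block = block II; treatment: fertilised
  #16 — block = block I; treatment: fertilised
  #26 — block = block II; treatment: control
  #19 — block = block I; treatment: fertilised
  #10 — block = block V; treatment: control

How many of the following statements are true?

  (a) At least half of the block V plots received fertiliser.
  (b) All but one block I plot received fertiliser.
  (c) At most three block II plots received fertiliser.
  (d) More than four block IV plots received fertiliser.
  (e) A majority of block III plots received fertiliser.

(a) block V: |A| = 8, |A ∩ B| = 3; needs |A ∩ B| ≥ |A ∖ B| — false.
(b) block I: |A| = 8, |A ∩ B| = 6; needs |A ∖ B| = 1 — false.
(c) block II: |A| = 5, |A ∩ B| = 3; needs |A ∩ B| ≤ 3 — true.
(d) block IV: |A| = 7, |A ∩ B| = 4; needs |A ∩ B| > 4 — false.
(e) block III: |A| = 8, |A ∩ B| = 5; needs |A ∩ B| > |A ∖ B| — true.

2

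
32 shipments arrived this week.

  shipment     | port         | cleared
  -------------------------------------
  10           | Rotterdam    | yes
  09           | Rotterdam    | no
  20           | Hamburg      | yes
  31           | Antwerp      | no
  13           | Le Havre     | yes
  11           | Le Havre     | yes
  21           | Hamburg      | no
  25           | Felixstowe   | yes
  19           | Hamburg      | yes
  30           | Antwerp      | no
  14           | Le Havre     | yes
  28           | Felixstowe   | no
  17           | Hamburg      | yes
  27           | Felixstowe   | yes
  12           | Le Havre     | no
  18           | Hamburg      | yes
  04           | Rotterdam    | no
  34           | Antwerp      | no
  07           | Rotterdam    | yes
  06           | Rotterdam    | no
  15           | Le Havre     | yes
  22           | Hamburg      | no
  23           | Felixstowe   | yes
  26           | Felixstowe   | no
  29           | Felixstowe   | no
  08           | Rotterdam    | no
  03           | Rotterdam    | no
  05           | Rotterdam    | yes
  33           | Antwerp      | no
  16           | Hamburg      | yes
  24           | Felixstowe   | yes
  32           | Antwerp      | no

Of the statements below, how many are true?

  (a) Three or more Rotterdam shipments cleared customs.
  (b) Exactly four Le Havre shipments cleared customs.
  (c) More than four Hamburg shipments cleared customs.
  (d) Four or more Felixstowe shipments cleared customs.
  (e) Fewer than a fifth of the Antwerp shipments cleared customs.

(a) Rotterdam: |A| = 8, |A ∩ B| = 3; needs |A ∩ B| ≥ 3 — true.
(b) Le Havre: |A| = 5, |A ∩ B| = 4; needs |A ∩ B| = 4 — true.
(c) Hamburg: |A| = 7, |A ∩ B| = 5; needs |A ∩ B| > 4 — true.
(d) Felixstowe: |A| = 7, |A ∩ B| = 4; needs |A ∩ B| ≥ 4 — true.
(e) Antwerp: |A| = 5, |A ∩ B| = 0; needs |A ∩ B| / |A| < 1/5 — true.

5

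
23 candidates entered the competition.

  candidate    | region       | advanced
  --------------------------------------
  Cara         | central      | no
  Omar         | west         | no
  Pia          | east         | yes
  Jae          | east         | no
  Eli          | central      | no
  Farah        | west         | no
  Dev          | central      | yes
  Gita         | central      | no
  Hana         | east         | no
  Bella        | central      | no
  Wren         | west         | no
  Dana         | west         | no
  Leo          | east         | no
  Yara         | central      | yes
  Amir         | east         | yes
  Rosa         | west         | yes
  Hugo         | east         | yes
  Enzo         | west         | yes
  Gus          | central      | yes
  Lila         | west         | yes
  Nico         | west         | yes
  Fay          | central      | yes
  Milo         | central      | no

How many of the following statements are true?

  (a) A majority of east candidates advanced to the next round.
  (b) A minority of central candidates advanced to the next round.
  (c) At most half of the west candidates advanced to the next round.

2

(a) east: |A| = 6, |A ∩ B| = 3; needs |A ∩ B| > |A ∖ B| — false.
(b) central: |A| = 9, |A ∩ B| = 4; needs |A ∩ B| < |A ∖ B| — true.
(c) west: |A| = 8, |A ∩ B| = 4; needs |A ∩ B| ≤ |A ∖ B| — true.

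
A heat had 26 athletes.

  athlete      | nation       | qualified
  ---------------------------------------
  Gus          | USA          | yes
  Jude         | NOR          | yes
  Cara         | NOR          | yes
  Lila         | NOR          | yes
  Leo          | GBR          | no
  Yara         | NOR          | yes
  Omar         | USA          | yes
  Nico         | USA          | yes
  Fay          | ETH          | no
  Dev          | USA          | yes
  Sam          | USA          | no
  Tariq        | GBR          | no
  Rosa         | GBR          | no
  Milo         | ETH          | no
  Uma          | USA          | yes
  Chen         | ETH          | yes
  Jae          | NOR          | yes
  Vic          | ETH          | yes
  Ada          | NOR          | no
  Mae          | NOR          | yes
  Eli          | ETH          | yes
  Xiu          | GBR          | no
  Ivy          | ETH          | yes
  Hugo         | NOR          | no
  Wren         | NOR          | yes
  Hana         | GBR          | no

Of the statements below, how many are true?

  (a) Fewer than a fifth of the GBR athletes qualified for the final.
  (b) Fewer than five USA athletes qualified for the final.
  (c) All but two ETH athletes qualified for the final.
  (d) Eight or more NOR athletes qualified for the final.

2

(a) GBR: |A| = 5, |A ∩ B| = 0; needs |A ∩ B| / |A| < 1/5 — true.
(b) USA: |A| = 6, |A ∩ B| = 5; needs |A ∩ B| < 5 — false.
(c) ETH: |A| = 6, |A ∩ B| = 4; needs |A ∖ B| = 2 — true.
(d) NOR: |A| = 9, |A ∩ B| = 7; needs |A ∩ B| ≥ 8 — false.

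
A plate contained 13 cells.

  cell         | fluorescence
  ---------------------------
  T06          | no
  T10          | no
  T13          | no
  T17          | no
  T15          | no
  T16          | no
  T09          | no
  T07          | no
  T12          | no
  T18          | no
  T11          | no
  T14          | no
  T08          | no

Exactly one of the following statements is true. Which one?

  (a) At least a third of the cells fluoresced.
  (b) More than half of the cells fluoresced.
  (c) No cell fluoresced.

(c)

|A| = 13, |A ∩ B| = 0, |A ∖ B| = 13.
(a) requires |A ∩ B| / |A| ≥ 1/3: false.
(b) requires |A ∩ B| > |A ∖ B|: false.
(c) requires A ∩ B = ∅ (|A ∩ B| = 0): true.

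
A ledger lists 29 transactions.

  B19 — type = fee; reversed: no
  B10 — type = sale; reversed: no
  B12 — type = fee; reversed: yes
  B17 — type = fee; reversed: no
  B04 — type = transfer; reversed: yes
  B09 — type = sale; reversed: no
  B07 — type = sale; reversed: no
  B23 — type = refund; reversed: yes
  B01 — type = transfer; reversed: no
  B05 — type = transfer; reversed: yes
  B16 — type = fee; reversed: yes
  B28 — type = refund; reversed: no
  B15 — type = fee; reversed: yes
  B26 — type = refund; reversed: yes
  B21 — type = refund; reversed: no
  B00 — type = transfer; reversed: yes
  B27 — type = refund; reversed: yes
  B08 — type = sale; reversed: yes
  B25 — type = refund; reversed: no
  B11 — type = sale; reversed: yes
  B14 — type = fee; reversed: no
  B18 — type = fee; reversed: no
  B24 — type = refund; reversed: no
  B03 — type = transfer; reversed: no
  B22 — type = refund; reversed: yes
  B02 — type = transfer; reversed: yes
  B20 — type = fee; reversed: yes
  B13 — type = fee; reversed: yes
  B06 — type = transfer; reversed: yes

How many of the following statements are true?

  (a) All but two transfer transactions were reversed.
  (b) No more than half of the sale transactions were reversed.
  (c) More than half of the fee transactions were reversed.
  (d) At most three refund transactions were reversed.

(a) transfer: |A| = 7, |A ∩ B| = 5; needs |A ∖ B| = 2 — true.
(b) sale: |A| = 5, |A ∩ B| = 2; needs |A ∩ B| ≤ |A ∖ B| — true.
(c) fee: |A| = 9, |A ∩ B| = 5; needs |A ∩ B| > |A ∖ B| — true.
(d) refund: |A| = 8, |A ∩ B| = 4; needs |A ∩ B| ≤ 3 — false.

3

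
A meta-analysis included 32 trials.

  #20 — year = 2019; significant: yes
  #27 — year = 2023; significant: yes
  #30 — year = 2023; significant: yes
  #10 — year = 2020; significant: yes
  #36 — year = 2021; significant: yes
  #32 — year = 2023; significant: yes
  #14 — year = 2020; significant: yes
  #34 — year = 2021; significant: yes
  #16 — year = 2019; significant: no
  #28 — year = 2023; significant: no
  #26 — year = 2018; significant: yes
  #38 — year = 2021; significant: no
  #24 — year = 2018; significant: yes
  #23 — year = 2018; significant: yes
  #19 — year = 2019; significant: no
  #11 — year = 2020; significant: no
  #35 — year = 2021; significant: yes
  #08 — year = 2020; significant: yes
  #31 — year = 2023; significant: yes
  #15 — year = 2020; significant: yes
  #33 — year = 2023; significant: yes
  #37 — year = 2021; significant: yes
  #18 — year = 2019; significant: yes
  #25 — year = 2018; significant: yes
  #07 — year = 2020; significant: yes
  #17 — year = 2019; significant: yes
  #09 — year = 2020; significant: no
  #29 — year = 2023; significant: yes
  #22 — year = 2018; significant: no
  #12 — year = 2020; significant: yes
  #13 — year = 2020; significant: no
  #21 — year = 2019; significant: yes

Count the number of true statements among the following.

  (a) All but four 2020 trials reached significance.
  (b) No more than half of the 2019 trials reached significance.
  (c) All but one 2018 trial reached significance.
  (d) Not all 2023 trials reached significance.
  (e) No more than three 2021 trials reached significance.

2

(a) 2020: |A| = 9, |A ∩ B| = 6; needs |A ∖ B| = 4 — false.
(b) 2019: |A| = 6, |A ∩ B| = 4; needs |A ∩ B| ≤ |A ∖ B| — false.
(c) 2018: |A| = 5, |A ∩ B| = 4; needs |A ∖ B| = 1 — true.
(d) 2023: |A| = 7, |A ∩ B| = 6; needs A ⊄ B (|A ∖ B| ≥ 1) — true.
(e) 2021: |A| = 5, |A ∩ B| = 4; needs |A ∩ B| ≤ 3 — false.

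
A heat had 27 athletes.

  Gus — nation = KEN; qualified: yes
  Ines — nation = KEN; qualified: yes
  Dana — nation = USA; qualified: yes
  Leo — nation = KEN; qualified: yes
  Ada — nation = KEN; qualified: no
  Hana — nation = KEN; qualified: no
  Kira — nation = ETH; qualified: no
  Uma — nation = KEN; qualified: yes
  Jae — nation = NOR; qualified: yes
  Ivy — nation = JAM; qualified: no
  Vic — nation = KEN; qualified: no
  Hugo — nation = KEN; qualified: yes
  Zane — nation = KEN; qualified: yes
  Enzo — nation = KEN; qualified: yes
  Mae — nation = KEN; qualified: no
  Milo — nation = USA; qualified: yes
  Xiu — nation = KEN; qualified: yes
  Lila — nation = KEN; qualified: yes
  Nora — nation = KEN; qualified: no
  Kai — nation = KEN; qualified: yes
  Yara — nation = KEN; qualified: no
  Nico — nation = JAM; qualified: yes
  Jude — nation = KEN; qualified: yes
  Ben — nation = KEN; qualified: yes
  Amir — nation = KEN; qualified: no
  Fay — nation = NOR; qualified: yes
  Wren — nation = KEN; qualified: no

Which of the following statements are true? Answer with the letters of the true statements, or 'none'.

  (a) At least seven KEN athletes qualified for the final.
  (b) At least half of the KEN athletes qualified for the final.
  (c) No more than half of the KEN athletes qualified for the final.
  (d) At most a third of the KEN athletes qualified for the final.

|A| = 20, |A ∩ B| = 12, |A ∖ B| = 8.
(a) |A ∩ B| ≥ 7: holds.
(b) |A ∩ B| ≥ |A ∖ B|: holds.
(c) |A ∩ B| ≤ |A ∖ B|: fails.
(d) |A ∩ B| / |A| ≤ 1/3: fails.

(a), (b)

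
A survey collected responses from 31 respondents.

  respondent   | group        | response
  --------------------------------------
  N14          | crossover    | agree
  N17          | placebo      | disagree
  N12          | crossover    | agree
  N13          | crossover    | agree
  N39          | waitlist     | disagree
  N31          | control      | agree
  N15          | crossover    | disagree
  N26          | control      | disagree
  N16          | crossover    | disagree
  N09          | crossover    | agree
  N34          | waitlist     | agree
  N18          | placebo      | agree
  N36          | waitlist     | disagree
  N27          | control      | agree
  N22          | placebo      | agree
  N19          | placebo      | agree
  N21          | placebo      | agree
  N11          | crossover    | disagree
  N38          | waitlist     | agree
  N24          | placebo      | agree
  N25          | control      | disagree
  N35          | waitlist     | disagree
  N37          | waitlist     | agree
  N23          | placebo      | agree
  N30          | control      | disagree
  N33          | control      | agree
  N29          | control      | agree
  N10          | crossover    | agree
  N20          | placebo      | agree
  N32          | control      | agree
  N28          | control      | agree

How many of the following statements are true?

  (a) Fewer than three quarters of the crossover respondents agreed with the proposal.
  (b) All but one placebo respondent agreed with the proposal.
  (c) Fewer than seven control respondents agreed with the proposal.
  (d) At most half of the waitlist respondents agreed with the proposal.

4

(a) crossover: |A| = 8, |A ∩ B| = 5; needs |A ∩ B| / |A| < 3/4 — true.
(b) placebo: |A| = 8, |A ∩ B| = 7; needs |A ∖ B| = 1 — true.
(c) control: |A| = 9, |A ∩ B| = 6; needs |A ∩ B| < 7 — true.
(d) waitlist: |A| = 6, |A ∩ B| = 3; needs |A ∩ B| ≤ |A ∖ B| — true.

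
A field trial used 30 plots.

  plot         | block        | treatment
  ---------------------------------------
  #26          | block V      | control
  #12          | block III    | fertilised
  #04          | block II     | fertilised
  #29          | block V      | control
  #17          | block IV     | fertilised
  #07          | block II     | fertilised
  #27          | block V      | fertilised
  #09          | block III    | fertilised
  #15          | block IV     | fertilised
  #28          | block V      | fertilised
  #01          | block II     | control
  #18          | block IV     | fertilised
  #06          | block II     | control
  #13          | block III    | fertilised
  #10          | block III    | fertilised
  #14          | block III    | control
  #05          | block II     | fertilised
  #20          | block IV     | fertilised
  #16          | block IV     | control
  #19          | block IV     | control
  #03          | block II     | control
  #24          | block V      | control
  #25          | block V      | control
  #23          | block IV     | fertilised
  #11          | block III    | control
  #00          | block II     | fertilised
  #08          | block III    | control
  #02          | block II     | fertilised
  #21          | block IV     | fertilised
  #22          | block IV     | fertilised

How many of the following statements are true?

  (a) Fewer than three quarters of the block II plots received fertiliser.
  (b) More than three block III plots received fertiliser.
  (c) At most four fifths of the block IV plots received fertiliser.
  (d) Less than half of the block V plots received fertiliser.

(a) block II: |A| = 8, |A ∩ B| = 5; needs |A ∩ B| / |A| < 3/4 — true.
(b) block III: |A| = 7, |A ∩ B| = 4; needs |A ∩ B| > 3 — true.
(c) block IV: |A| = 9, |A ∩ B| = 7; needs |A ∩ B| / |A| ≤ 4/5 — true.
(d) block V: |A| = 6, |A ∩ B| = 2; needs |A ∩ B| < |A ∖ B| — true.

4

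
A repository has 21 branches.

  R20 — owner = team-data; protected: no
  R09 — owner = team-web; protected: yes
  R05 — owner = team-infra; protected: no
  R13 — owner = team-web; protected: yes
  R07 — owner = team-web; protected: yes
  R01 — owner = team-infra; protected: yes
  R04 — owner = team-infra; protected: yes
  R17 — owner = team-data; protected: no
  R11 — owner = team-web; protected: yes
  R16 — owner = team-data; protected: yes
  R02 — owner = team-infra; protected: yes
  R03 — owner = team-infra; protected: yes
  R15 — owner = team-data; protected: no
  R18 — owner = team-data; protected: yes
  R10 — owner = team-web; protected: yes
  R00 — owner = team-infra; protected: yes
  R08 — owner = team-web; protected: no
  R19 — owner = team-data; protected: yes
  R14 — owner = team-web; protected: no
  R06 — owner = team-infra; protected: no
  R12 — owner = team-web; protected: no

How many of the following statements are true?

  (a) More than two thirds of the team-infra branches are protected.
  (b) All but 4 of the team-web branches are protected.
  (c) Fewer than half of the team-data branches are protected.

1

(a) team-infra: |A| = 7, |A ∩ B| = 5; needs |A ∩ B| / |A| > 2/3 — true.
(b) team-web: |A| = 8, |A ∩ B| = 5; needs |A ∖ B| = 4 — false.
(c) team-data: |A| = 6, |A ∩ B| = 3; needs |A ∩ B| < |A ∖ B| — false.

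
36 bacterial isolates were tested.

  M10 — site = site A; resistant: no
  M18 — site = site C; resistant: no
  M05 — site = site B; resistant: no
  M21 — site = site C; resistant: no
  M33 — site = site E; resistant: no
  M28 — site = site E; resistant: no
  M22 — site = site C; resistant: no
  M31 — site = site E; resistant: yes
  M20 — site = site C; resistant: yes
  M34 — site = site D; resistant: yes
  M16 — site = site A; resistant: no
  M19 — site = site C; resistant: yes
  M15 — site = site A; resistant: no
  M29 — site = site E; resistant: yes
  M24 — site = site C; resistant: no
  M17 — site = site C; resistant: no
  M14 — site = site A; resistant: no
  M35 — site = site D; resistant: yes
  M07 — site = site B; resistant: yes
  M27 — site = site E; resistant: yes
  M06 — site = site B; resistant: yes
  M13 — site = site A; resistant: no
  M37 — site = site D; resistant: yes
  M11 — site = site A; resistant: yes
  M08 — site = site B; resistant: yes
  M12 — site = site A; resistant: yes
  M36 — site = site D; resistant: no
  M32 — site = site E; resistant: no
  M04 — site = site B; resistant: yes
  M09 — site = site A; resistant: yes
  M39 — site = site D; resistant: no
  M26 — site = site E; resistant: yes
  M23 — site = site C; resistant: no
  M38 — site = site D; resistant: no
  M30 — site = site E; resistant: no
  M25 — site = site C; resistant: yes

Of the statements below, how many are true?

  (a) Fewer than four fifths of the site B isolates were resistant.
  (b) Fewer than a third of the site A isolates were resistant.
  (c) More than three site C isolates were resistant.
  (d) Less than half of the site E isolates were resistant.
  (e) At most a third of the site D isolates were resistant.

0

(a) site B: |A| = 5, |A ∩ B| = 4; needs |A ∩ B| / |A| < 4/5 — false.
(b) site A: |A| = 8, |A ∩ B| = 3; needs |A ∩ B| / |A| < 1/3 — false.
(c) site C: |A| = 9, |A ∩ B| = 3; needs |A ∩ B| > 3 — false.
(d) site E: |A| = 8, |A ∩ B| = 4; needs |A ∩ B| < |A ∖ B| — false.
(e) site D: |A| = 6, |A ∩ B| = 3; needs |A ∩ B| / |A| ≤ 1/3 — false.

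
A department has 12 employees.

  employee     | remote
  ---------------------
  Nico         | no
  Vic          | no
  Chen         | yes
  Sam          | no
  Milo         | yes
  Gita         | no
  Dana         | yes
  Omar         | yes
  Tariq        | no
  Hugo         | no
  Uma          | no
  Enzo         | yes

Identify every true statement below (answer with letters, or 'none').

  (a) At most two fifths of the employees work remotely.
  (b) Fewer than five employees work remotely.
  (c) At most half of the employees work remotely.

|A| = 12, |A ∩ B| = 5, |A ∖ B| = 7.
(a) |A ∩ B| / |A| ≤ 2/5: fails.
(b) |A ∩ B| < 5: fails.
(c) |A ∩ B| ≤ |A ∖ B|: holds.

(c)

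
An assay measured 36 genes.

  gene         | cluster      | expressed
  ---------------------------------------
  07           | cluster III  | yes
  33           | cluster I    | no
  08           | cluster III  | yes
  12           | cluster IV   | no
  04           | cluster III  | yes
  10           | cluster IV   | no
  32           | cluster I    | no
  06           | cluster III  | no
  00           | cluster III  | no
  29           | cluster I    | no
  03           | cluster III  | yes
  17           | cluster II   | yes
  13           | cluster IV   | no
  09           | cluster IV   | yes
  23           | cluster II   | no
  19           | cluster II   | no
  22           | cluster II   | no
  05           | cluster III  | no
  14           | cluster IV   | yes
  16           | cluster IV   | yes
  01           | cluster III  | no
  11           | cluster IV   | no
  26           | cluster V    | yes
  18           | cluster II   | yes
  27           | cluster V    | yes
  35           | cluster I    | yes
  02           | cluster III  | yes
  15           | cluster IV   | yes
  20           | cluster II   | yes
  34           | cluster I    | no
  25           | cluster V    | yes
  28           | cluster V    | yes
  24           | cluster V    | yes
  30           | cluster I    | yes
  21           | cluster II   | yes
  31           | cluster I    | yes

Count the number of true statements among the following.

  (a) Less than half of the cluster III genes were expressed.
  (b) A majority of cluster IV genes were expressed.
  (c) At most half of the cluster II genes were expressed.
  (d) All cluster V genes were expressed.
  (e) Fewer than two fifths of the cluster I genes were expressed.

(a) cluster III: |A| = 9, |A ∩ B| = 5; needs |A ∩ B| < |A ∖ B| — false.
(b) cluster IV: |A| = 8, |A ∩ B| = 4; needs |A ∩ B| > |A ∖ B| — false.
(c) cluster II: |A| = 7, |A ∩ B| = 4; needs |A ∩ B| ≤ |A ∖ B| — false.
(d) cluster V: |A| = 5, |A ∩ B| = 5; needs A ⊆ B, i.e. every element of A is in B (|A ∖ B| = 0) — true.
(e) cluster I: |A| = 7, |A ∩ B| = 3; needs |A ∩ B| / |A| < 2/5 — false.

1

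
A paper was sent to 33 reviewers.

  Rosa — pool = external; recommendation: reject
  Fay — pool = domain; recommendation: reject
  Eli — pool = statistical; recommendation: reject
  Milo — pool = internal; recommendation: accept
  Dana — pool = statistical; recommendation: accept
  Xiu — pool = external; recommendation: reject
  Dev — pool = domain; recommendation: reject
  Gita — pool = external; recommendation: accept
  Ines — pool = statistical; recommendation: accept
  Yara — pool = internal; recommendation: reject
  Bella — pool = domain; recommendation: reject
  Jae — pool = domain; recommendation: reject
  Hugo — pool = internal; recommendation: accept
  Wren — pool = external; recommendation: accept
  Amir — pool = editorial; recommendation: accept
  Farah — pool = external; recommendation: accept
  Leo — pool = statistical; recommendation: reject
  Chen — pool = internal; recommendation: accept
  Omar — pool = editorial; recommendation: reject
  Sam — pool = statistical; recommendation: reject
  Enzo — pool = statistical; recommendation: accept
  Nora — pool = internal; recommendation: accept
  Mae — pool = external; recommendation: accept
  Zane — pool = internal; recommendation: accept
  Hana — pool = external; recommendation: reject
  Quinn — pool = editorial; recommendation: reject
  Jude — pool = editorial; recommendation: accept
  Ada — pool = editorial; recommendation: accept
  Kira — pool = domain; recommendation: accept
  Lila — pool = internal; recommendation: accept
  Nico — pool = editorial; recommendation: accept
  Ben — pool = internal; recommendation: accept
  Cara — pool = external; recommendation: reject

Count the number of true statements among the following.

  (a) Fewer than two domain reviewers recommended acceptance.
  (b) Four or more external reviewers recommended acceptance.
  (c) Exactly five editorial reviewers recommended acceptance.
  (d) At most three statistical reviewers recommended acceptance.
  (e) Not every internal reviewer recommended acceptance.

4

(a) domain: |A| = 5, |A ∩ B| = 1; needs |A ∩ B| < 2 — true.
(b) external: |A| = 8, |A ∩ B| = 4; needs |A ∩ B| ≥ 4 — true.
(c) editorial: |A| = 6, |A ∩ B| = 4; needs |A ∩ B| = 5 — false.
(d) statistical: |A| = 6, |A ∩ B| = 3; needs |A ∩ B| ≤ 3 — true.
(e) internal: |A| = 8, |A ∩ B| = 7; needs A ⊄ B (|A ∖ B| ≥ 1) — true.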